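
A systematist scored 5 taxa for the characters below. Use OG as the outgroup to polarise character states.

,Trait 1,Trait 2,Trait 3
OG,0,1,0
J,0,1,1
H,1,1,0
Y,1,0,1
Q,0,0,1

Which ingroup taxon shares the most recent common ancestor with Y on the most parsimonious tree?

Q

Character polarity is set by the outgroup: the derived state is whichever differs from the outgroup's state, so for Trait 2 the derived state is '0', and for the remaining characters it is '1'.
Trait 1 (state '1') occurs in H and Y but conflicts with the nesting implied by the other characters — most parsimoniously interpreted as homoplasy.
Trait 2 (derived state '0') is shared by Q and Y — a synapomorphy uniting that clade.
Trait 3 (derived state '1') is shared by J, Q, and Y — a synapomorphy uniting that clade.
Most parsimonious ingroup topology: ((J,(Y,Q)),H).
Y and Q form a cherry on this tree, so they are sister taxa.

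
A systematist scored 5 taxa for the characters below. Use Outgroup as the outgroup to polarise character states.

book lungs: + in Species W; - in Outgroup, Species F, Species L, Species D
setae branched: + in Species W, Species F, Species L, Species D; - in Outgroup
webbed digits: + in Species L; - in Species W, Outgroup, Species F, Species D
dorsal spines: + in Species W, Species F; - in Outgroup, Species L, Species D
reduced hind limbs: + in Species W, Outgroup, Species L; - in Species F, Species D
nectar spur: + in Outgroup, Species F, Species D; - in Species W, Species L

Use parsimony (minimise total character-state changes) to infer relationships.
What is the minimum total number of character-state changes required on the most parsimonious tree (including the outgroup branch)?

7

Character polarity is set by the outgroup: the derived state is whichever differs from the outgroup's state, so for reduced hind limbs, nectar spur the derived state is '-', and for the remaining characters it is '+'.
book lungs: derived state '+' in Species W only — an autapomorphy, so it tells us nothing about relationships among taxa.
setae branched (derived state '+') is shared by all ingroup taxa — unites the whole ingroup.
webbed digits (derived state '+') is unique to Species L (autapomorphy; uninformative for grouping).
dorsal spines groups Species F and Species W, which is incompatible with the clades supported by the remaining characters; treating it as convergent (homoplasy) costs fewer steps than any alternative tree.
reduced hind limbs (derived state '-') is shared by Species D and Species F — a synapomorphy uniting that clade.
nectar spur: derived state '-' in Species L and Species W only — synapomorphy for {Species L, Species W}.
Most parsimonious ingroup topology: ((Species F,Species D),(Species L,Species W)).
Changes per character on this tree: book lungs: 1; setae branched: 1; webbed digits: 1; dorsal spines: 2; reduced hind limbs: 1; nectar spur: 1.
Total = 7.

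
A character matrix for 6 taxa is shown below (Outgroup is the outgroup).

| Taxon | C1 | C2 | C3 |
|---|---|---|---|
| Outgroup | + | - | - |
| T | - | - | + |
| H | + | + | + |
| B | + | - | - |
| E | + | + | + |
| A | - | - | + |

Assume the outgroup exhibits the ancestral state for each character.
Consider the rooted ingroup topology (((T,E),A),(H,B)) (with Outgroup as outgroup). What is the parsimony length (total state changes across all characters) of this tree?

Map each character onto (((T,E),A),(H,B)) (rooted by Outgroup) and count the minimum state changes it requires (Fitch parsimony):
C1: 2; C2: 2; C3: 2.
Total tree length = 6.

6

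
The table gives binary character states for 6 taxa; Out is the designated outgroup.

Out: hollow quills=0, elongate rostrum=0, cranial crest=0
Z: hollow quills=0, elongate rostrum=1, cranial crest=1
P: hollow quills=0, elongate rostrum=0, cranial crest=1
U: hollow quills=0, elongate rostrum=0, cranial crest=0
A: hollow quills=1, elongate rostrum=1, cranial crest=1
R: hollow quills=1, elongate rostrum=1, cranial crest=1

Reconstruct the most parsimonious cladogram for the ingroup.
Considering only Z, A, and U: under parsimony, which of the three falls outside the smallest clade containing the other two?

U

The outgroup has state '0' for every character, so '1' is the derived state throughout.
Only A and R show the derived state '1' for hollow quills, supporting them as a clade.
elongate rostrum: derived state '1' in A, R, and Z only — synapomorphy for {A, R, Z}.
cranial crest (derived state '1') is shared by A, P, R, and Z — a synapomorphy uniting that clade.
Most parsimonious ingroup topology: (((Z,(A,R)),P),U).
Z and A share a more recent common ancestor with each other than either does with U, so U is the least closely related of the three.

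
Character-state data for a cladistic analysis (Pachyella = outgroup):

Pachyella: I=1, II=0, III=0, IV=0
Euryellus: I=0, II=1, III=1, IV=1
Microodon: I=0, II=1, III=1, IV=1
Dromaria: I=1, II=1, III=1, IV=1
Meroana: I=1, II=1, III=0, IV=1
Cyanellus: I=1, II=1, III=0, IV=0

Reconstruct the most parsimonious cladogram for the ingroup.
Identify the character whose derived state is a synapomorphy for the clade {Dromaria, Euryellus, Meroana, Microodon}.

IV

Character polarity is set by the outgroup: the derived state is whichever differs from the outgroup's state, so for I the derived state is '0', and for the remaining characters it is '1'.
I: derived state '0' in Euryellus and Microodon only — synapomorphy for {Euryellus, Microodon}.
All ingroup taxa share the derived state '1' for II; it defines the ingroup but does not resolve relationships within it.
Only Dromaria, Euryellus, and Microodon show the derived state '1' for III, supporting them as a clade.
IV: derived state '1' in Dromaria, Euryellus, Meroana, and Microodon only — synapomorphy for {Dromaria, Euryellus, Meroana, Microodon}.
Most parsimonious ingroup topology: ((((Euryellus,Microodon),Dromaria),Meroana),Cyanellus).
The clade {Dromaria, Euryellus, Meroana, Microodon} is supported by IV: its derived state '1' occurs in exactly those taxa and in no other taxon (including the outgroup).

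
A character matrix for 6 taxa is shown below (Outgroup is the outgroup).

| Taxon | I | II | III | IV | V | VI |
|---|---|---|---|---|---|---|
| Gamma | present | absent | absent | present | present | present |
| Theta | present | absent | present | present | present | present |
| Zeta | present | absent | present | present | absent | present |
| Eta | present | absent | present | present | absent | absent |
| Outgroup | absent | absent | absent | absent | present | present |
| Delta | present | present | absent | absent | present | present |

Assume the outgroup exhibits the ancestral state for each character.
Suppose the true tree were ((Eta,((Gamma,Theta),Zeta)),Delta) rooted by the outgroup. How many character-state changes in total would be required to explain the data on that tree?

Map each character onto ((Eta,((Gamma,Theta),Zeta)),Delta) (rooted by Outgroup) and count the minimum state changes it requires (Fitch parsimony):
I: 1; II: 1; III: 2; IV: 1; V: 2; VI: 1.
Total tree length = 8.

8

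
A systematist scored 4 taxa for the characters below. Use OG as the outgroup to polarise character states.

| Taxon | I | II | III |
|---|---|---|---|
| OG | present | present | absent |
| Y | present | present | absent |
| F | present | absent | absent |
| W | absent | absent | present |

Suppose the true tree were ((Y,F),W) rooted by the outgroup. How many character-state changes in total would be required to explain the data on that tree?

4

Map each character onto ((Y,F),W) (rooted by OG) and count the minimum state changes it requires (Fitch parsimony):
I: 1; II: 2; III: 1.
Total tree length = 4.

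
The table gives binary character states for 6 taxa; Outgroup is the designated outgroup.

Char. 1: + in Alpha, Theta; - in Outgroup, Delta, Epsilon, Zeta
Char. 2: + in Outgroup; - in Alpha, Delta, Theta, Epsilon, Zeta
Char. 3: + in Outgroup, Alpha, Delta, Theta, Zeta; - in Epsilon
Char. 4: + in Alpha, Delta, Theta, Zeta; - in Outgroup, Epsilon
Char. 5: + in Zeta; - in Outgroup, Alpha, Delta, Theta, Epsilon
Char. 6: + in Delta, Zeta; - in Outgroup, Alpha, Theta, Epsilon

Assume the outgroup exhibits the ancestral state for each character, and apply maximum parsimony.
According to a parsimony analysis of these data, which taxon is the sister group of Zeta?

Delta

Character polarity is set by the outgroup: the derived state is whichever differs from the outgroup's state, so for Char. 2, Char. 3 the derived state is '-', and for the remaining characters it is '+'.
Only Alpha and Theta show the derived state '+' for Char. 1, supporting them as a clade.
Char. 2 (derived state '-') is shared by all ingroup taxa — unites the whole ingroup.
Char. 3 (derived state '-') is unique to Epsilon (autapomorphy; uninformative for grouping).
Only Alpha, Delta, Theta, and Zeta show the derived state '+' for Char. 4, supporting them as a clade.
Char. 5: derived state '+' in Zeta only — an autapomorphy, so it tells us nothing about relationships among taxa.
Char. 6: derived state '+' in Delta and Zeta only — synapomorphy for {Delta, Zeta}.
Most parsimonious ingroup topology: (Epsilon,((Delta,Zeta),(Theta,Alpha))).
Zeta and Delta form a cherry on this tree, so they are sister taxa.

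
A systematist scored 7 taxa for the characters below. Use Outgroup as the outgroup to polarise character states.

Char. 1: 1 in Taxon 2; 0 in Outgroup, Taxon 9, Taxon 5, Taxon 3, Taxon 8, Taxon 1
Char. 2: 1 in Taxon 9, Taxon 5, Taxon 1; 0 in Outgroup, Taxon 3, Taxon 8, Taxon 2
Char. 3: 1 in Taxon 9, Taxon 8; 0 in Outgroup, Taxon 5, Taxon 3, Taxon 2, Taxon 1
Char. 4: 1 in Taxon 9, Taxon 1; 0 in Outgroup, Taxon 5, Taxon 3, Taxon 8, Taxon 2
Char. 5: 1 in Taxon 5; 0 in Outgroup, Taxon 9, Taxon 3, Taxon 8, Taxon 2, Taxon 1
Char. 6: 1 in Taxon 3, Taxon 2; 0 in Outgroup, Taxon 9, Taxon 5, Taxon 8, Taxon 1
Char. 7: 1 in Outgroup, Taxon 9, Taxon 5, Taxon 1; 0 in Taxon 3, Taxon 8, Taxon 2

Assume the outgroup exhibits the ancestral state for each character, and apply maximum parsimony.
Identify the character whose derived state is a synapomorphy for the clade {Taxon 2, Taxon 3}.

Char. 6

Character polarity is set by the outgroup: the derived state is whichever differs from the outgroup's state, so for Char. 7 the derived state is '0', and for the remaining characters it is '1'.
Char. 1 (derived state '1') is unique to Taxon 2 (autapomorphy; uninformative for grouping).
Only Taxon 1, Taxon 5, and Taxon 9 show the derived state '1' for Char. 2, supporting them as a clade.
Char. 3 groups Taxon 8 and Taxon 9, which is incompatible with the clades supported by the remaining characters; treating it as convergent (homoplasy) costs fewer steps than any alternative tree.
Char. 4: derived state '1' in Taxon 1 and Taxon 9 only — synapomorphy for {Taxon 1, Taxon 9}.
Char. 5 (derived state '1') is unique to Taxon 5 (autapomorphy; uninformative for grouping).
Only Taxon 2 and Taxon 3 show the derived state '1' for Char. 6, supporting them as a clade.
Char. 7 (derived state '0') is shared by Taxon 2, Taxon 3, and Taxon 8 — a synapomorphy uniting that clade.
Most parsimonious ingroup topology: (((Taxon 2,Taxon 3),Taxon 8),((Taxon 1,Taxon 9),Taxon 5)).
The clade {Taxon 2, Taxon 3} is supported by Char. 6: its derived state '1' occurs in exactly those taxa and in no other taxon (including the outgroup).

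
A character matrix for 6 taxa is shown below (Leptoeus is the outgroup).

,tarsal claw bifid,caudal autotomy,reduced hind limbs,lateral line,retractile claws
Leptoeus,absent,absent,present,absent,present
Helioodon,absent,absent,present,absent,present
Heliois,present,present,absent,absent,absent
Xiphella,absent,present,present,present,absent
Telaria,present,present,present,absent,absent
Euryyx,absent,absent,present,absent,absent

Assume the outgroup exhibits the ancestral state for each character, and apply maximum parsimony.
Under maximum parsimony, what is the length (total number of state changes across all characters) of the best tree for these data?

Character polarity is set by the outgroup: the derived state is whichever differs from the outgroup's state, so for reduced hind limbs, retractile claws the derived state is 'absent', and for the remaining characters it is 'present'.
tarsal claw bifid (derived state 'present') is shared by Heliois and Telaria — a synapomorphy uniting that clade.
caudal autotomy (derived state 'present') is shared by Heliois, Telaria, and Xiphella — a synapomorphy uniting that clade.
reduced hind limbs (derived state 'absent') is unique to Heliois (autapomorphy; uninformative for grouping).
lateral line (derived state 'present') is unique to Xiphella (autapomorphy; uninformative for grouping).
retractile claws: derived state 'absent' in Euryyx, Heliois, Telaria, and Xiphella only — synapomorphy for {Euryyx, Heliois, Telaria, Xiphella}.
Most parsimonious ingroup topology: (((Xiphella,(Heliois,Telaria)),Euryyx),Helioodon).
Changes per character on this tree: tarsal claw bifid: 1; caudal autotomy: 1; reduced hind limbs: 1; lateral line: 1; retractile claws: 1.
Total = 5.

5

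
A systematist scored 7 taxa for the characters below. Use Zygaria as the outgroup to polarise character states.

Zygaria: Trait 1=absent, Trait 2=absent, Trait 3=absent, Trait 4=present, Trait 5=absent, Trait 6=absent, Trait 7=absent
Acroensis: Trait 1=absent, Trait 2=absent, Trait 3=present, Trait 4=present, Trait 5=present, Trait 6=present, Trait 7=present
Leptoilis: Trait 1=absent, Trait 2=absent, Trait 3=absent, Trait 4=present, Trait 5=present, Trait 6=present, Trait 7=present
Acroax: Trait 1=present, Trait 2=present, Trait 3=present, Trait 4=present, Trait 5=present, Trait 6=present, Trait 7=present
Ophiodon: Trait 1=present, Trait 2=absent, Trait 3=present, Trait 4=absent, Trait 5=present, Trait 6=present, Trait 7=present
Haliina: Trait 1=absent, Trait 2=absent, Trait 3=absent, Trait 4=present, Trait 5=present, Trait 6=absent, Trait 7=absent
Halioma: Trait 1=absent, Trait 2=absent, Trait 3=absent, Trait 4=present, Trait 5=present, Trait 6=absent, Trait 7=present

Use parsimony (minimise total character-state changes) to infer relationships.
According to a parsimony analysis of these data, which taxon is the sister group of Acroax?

Character polarity is set by the outgroup: the derived state is whichever differs from the outgroup's state, so for Trait 4 the derived state is 'absent', and for the remaining characters it is 'present'.
Trait 1 (derived state 'present') is shared by Acroax and Ophiodon — a synapomorphy uniting that clade.
Trait 2: derived state 'present' in Acroax only — an autapomorphy, so it tells us nothing about relationships among taxa.
Trait 3 (derived state 'present') is shared by Acroax, Acroensis, and Ophiodon — a synapomorphy uniting that clade.
Trait 4 (derived state 'absent') is unique to Ophiodon (autapomorphy; uninformative for grouping).
Trait 5 (derived state 'present') is shared by all ingroup taxa — unites the whole ingroup.
Trait 6: derived state 'present' in Acroax, Acroensis, Leptoilis, and Ophiodon only — synapomorphy for {Acroax, Acroensis, Leptoilis, Ophiodon}.
Only Acroax, Acroensis, Halioma, Leptoilis, and Ophiodon show the derived state 'present' for Trait 7, supporting them as a clade.
Most parsimonious ingroup topology: ((((Acroensis,(Acroax,Ophiodon)),Leptoilis),Halioma),Haliina).
Acroax and Ophiodon form a cherry on this tree, so they are sister taxa.

Ophiodon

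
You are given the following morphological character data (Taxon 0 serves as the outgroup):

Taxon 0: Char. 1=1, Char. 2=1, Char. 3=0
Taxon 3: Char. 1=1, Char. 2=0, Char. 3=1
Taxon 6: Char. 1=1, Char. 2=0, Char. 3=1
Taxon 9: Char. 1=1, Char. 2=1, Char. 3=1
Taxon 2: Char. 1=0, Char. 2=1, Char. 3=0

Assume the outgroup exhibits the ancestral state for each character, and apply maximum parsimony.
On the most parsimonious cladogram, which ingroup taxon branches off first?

Taxon 2

Character polarity is set by the outgroup: the derived state is whichever differs from the outgroup's state, so for Char. 1, Char. 2 the derived state is '0', and for the remaining characters it is '1'.
Char. 1 (derived state '0') is unique to Taxon 2 (autapomorphy; uninformative for grouping).
Char. 2 (derived state '0') is shared by Taxon 3 and Taxon 6 — a synapomorphy uniting that clade.
Char. 3 (derived state '1') is shared by Taxon 3, Taxon 6, and Taxon 9 — a synapomorphy uniting that clade.
Most parsimonious ingroup topology: (((Taxon 3,Taxon 6),Taxon 9),Taxon 2).
Taxon 2 is sister to the clade containing all other ingroup taxa, so it is the earliest-diverging (most basal) ingroup lineage.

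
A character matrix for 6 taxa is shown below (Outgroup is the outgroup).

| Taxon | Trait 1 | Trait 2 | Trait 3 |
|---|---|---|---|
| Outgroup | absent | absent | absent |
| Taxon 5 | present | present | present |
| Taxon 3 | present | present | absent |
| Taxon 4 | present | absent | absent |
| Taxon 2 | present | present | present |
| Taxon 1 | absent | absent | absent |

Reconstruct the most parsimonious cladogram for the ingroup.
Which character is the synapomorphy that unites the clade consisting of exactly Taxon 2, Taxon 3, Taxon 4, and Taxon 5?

Trait 1

The outgroup has state 'absent' for every character, so 'present' is the derived state throughout.
Trait 1 (derived state 'present') is shared by Taxon 2, Taxon 3, Taxon 4, and Taxon 5 — a synapomorphy uniting that clade.
Trait 2 (derived state 'present') is shared by Taxon 2, Taxon 3, and Taxon 5 — a synapomorphy uniting that clade.
Trait 3: derived state 'present' in Taxon 2 and Taxon 5 only — synapomorphy for {Taxon 2, Taxon 5}.
Most parsimonious ingroup topology: ((((Taxon 5,Taxon 2),Taxon 3),Taxon 4),Taxon 1).
The clade {Taxon 2, Taxon 3, Taxon 4, Taxon 5} is supported by Trait 1: its derived state 'present' occurs in exactly those taxa and in no other taxon (including the outgroup).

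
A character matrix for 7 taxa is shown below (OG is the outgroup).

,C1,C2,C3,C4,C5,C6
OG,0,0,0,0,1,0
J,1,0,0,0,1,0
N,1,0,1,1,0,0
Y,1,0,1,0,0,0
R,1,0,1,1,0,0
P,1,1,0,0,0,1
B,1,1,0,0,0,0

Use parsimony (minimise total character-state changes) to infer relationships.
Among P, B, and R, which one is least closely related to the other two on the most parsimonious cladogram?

R

Character polarity is set by the outgroup: the derived state is whichever differs from the outgroup's state, so for C5 the derived state is '0', and for the remaining characters it is '1'.
All ingroup taxa share the derived state '1' for C1; it defines the ingroup but does not resolve relationships within it.
C2 (derived state '1') is shared by B and P — a synapomorphy uniting that clade.
C3 (derived state '1') is shared by N, R, and Y — a synapomorphy uniting that clade.
C4 (derived state '1') is shared by N and R — a synapomorphy uniting that clade.
C5 (derived state '0') is shared by B, N, P, R, and Y — a synapomorphy uniting that clade.
C6 (derived state '1') is unique to P (autapomorphy; uninformative for grouping).
Most parsimonious ingroup topology: (J,(((N,R),Y),(P,B))).
P and B share a more recent common ancestor with each other than either does with R, so R is the least closely related of the three.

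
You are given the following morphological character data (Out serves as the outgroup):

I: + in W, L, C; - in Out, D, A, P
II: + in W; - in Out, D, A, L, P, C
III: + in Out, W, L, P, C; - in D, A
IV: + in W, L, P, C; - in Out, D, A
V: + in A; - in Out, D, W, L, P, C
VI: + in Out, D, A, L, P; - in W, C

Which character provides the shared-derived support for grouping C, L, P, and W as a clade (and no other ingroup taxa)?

IV

Character polarity is set by the outgroup: the derived state is whichever differs from the outgroup's state, so for III, VI the derived state is '-', and for the remaining characters it is '+'.
I: derived state '+' in C, L, and W only — synapomorphy for {C, L, W}.
II: derived state '+' in W only — an autapomorphy, so it tells us nothing about relationships among taxa.
III (derived state '-') is shared by A and D — a synapomorphy uniting that clade.
IV (derived state '+') is shared by C, L, P, and W — a synapomorphy uniting that clade.
V (derived state '+') is unique to A (autapomorphy; uninformative for grouping).
VI: derived state '-' in C and W only — synapomorphy for {C, W}.
Most parsimonious ingroup topology: ((D,A),(((W,C),L),P)).
The clade {C, L, P, W} is supported by IV: its derived state '+' occurs in exactly those taxa and in no other taxon (including the outgroup).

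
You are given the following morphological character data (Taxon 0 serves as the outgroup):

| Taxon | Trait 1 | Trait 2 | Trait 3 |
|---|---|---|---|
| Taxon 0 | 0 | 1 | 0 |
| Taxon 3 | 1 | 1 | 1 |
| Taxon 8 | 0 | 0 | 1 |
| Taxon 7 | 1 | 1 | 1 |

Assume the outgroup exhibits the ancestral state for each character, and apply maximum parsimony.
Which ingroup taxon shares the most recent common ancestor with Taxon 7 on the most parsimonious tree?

Character polarity is set by the outgroup: the derived state is whichever differs from the outgroup's state, so for Trait 2 the derived state is '0', and for the remaining characters it is '1'.
Only Taxon 3 and Taxon 7 show the derived state '1' for Trait 1, supporting them as a clade.
Trait 2 (derived state '0') is unique to Taxon 8 (autapomorphy; uninformative for grouping).
Trait 3 (derived state '1') is shared by all ingroup taxa — unites the whole ingroup.
Most parsimonious ingroup topology: ((Taxon 3,Taxon 7),Taxon 8).
Taxon 7 and Taxon 3 form a cherry on this tree, so they are sister taxa.

Taxon 3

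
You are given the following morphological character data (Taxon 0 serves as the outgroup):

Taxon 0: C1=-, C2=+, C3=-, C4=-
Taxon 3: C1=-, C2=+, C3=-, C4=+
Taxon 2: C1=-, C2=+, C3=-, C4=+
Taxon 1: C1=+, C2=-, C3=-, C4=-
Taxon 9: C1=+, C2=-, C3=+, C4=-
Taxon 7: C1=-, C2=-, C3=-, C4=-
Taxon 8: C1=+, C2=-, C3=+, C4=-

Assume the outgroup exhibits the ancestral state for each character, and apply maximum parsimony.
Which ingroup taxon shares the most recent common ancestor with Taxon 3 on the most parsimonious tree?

Character polarity is set by the outgroup: the derived state is whichever differs from the outgroup's state, so for C2 the derived state is '-', and for the remaining characters it is '+'.
C1: derived state '+' in Taxon 1, Taxon 8, and Taxon 9 only — synapomorphy for {Taxon 1, Taxon 8, Taxon 9}.
C2 (derived state '-') is shared by Taxon 1, Taxon 7, Taxon 8, and Taxon 9 — a synapomorphy uniting that clade.
Only Taxon 8 and Taxon 9 show the derived state '+' for C3, supporting them as a clade.
C4 (derived state '+') is shared by Taxon 2 and Taxon 3 — a synapomorphy uniting that clade.
Most parsimonious ingroup topology: ((Taxon 3,Taxon 2),((Taxon 1,(Taxon 9,Taxon 8)),Taxon 7)).
Taxon 3 and Taxon 2 form a cherry on this tree, so they are sister taxa.

Taxon 2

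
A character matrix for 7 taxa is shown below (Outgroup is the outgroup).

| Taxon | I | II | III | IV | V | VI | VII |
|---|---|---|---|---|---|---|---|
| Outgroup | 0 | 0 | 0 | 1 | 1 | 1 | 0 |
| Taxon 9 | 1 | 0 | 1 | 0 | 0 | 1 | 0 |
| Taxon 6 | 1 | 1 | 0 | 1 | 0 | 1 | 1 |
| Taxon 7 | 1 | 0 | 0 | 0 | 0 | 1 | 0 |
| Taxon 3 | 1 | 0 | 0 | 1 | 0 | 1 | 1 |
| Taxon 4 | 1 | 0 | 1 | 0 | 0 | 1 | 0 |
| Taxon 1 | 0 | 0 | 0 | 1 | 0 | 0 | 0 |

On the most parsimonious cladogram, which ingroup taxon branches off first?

Character polarity is set by the outgroup: the derived state is whichever differs from the outgroup's state, so for IV, V, VI the derived state is '0', and for the remaining characters it is '1'.
I (derived state '1') is shared by Taxon 3, Taxon 4, Taxon 6, Taxon 7, and Taxon 9 — a synapomorphy uniting that clade.
II (derived state '1') is unique to Taxon 6 (autapomorphy; uninformative for grouping).
III: derived state '1' in Taxon 4 and Taxon 9 only — synapomorphy for {Taxon 4, Taxon 9}.
IV: derived state '0' in Taxon 4, Taxon 7, and Taxon 9 only — synapomorphy for {Taxon 4, Taxon 7, Taxon 9}.
All ingroup taxa share the derived state '0' for V; it defines the ingroup but does not resolve relationships within it.
VI: derived state '0' in Taxon 1 only — an autapomorphy, so it tells us nothing about relationships among taxa.
VII (derived state '1') is shared by Taxon 3 and Taxon 6 — a synapomorphy uniting that clade.
Most parsimonious ingroup topology: ((((Taxon 9,Taxon 4),Taxon 7),(Taxon 6,Taxon 3)),Taxon 1).
Taxon 1 is sister to the clade containing all other ingroup taxa, so it is the earliest-diverging (most basal) ingroup lineage.

Taxon 1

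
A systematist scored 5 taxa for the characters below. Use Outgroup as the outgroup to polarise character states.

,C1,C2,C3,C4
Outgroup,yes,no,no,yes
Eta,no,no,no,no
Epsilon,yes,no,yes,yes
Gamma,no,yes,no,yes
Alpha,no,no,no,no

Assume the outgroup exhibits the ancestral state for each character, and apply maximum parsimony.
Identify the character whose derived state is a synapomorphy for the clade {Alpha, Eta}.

C4

Character polarity is set by the outgroup: the derived state is whichever differs from the outgroup's state, so for C1, C4 the derived state is 'no', and for the remaining characters it is 'yes'.
C1: derived state 'no' in Alpha, Eta, and Gamma only — synapomorphy for {Alpha, Eta, Gamma}.
C2 (derived state 'yes') is unique to Gamma (autapomorphy; uninformative for grouping).
C3 (derived state 'yes') is unique to Epsilon (autapomorphy; uninformative for grouping).
C4: derived state 'no' in Alpha and Eta only — synapomorphy for {Alpha, Eta}.
Most parsimonious ingroup topology: (((Eta,Alpha),Gamma),Epsilon).
The clade {Alpha, Eta} is supported by C4: its derived state 'no' occurs in exactly those taxa and in no other taxon (including the outgroup).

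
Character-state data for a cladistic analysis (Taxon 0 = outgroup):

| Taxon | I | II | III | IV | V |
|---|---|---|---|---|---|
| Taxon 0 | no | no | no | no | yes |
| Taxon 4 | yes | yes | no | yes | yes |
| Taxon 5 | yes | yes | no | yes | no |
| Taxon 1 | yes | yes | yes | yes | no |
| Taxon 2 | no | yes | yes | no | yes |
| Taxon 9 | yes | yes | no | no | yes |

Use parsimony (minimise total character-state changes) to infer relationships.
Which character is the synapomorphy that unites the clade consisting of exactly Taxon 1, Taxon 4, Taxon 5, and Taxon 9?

I

Character polarity is set by the outgroup: the derived state is whichever differs from the outgroup's state, so for V the derived state is 'no', and for the remaining characters it is 'yes'.
I (derived state 'yes') is shared by Taxon 1, Taxon 4, Taxon 5, and Taxon 9 — a synapomorphy uniting that clade.
All ingroup taxa share the derived state 'yes' for II; it defines the ingroup but does not resolve relationships within it.
III groups Taxon 1 and Taxon 2, which is incompatible with the clades supported by the remaining characters; treating it as convergent (homoplasy) costs fewer steps than any alternative tree.
Only Taxon 1, Taxon 4, and Taxon 5 show the derived state 'yes' for IV, supporting them as a clade.
Only Taxon 1 and Taxon 5 show the derived state 'no' for V, supporting them as a clade.
Most parsimonious ingroup topology: (((Taxon 4,(Taxon 5,Taxon 1)),Taxon 9),Taxon 2).
The clade {Taxon 1, Taxon 4, Taxon 5, Taxon 9} is supported by I: its derived state 'yes' occurs in exactly those taxa and in no other taxon (including the outgroup).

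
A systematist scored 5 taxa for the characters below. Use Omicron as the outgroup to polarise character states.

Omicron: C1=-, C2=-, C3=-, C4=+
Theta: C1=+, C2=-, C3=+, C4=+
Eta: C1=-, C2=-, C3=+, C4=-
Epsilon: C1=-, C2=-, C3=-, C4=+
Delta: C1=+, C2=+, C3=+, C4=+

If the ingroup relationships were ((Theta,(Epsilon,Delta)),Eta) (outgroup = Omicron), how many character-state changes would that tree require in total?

6

Map each character onto ((Theta,(Epsilon,Delta)),Eta) (rooted by Omicron) and count the minimum state changes it requires (Fitch parsimony):
C1: 2; C2: 1; C3: 2; C4: 1.
Total tree length = 6.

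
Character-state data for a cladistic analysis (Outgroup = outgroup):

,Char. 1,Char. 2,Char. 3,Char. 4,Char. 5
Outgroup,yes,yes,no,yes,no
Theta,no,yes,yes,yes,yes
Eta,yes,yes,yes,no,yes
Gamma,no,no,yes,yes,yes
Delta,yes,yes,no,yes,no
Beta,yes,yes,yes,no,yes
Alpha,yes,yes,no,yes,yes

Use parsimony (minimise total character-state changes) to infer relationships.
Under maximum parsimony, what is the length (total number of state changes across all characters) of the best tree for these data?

Character polarity is set by the outgroup: the derived state is whichever differs from the outgroup's state, so for Char. 1, Char. 2, Char. 4 the derived state is 'no', and for the remaining characters it is 'yes'.
Only Gamma and Theta show the derived state 'no' for Char. 1, supporting them as a clade.
Char. 2 (derived state 'no') is unique to Gamma (autapomorphy; uninformative for grouping).
Char. 3 (derived state 'yes') is shared by Beta, Eta, Gamma, and Theta — a synapomorphy uniting that clade.
Char. 4: derived state 'no' in Beta and Eta only — synapomorphy for {Beta, Eta}.
Char. 5 (derived state 'yes') is shared by Alpha, Beta, Eta, Gamma, and Theta — a synapomorphy uniting that clade.
Most parsimonious ingroup topology: ((((Theta,Gamma),(Eta,Beta)),Alpha),Delta).
Changes per character on this tree: Char. 1: 1; Char. 2: 1; Char. 3: 1; Char. 4: 1; Char. 5: 1.
Total = 5.

5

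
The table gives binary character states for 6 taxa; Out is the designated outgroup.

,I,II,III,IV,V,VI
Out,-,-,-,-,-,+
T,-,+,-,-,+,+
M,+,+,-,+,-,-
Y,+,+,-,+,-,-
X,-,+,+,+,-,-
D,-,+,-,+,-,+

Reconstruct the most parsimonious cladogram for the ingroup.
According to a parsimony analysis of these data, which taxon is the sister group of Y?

M

Character polarity is set by the outgroup: the derived state is whichever differs from the outgroup's state, so for VI the derived state is '-', and for the remaining characters it is '+'.
I (derived state '+') is shared by M and Y — a synapomorphy uniting that clade.
II (derived state '+') is shared by all ingroup taxa — unites the whole ingroup.
III (derived state '+') is unique to X (autapomorphy; uninformative for grouping).
IV (derived state '+') is shared by D, M, X, and Y — a synapomorphy uniting that clade.
V: derived state '+' in T only — an autapomorphy, so it tells us nothing about relationships among taxa.
VI: derived state '-' in M, X, and Y only — synapomorphy for {M, X, Y}.
Most parsimonious ingroup topology: (T,(((M,Y),X),D)).
Y and M form a cherry on this tree, so they are sister taxa.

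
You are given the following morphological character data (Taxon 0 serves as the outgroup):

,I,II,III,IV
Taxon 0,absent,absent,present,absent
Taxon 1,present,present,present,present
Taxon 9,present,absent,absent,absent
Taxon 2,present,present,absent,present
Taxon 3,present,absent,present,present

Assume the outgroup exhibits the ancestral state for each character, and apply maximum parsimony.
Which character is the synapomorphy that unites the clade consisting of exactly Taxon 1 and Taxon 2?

II

Character polarity is set by the outgroup: the derived state is whichever differs from the outgroup's state, so for III the derived state is 'absent', and for the remaining characters it is 'present'.
I (derived state 'present') is shared by all ingroup taxa — unites the whole ingroup.
II: derived state 'present' in Taxon 1 and Taxon 2 only — synapomorphy for {Taxon 1, Taxon 2}.
III groups Taxon 2 and Taxon 9, which is incompatible with the clades supported by the remaining characters; treating it as convergent (homoplasy) costs fewer steps than any alternative tree.
IV (derived state 'present') is shared by Taxon 1, Taxon 2, and Taxon 3 — a synapomorphy uniting that clade.
Most parsimonious ingroup topology: (((Taxon 1,Taxon 2),Taxon 3),Taxon 9).
The clade {Taxon 1, Taxon 2} is supported by II: its derived state 'present' occurs in exactly those taxa and in no other taxon (including the outgroup).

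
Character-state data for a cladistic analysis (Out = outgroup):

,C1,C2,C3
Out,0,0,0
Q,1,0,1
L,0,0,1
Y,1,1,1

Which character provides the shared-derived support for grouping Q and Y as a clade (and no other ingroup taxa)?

C1

The outgroup has state '0' for every character, so '1' is the derived state throughout.
C1: derived state '1' in Q and Y only — synapomorphy for {Q, Y}.
C2 (derived state '1') is unique to Y (autapomorphy; uninformative for grouping).
C3 (derived state '1') is shared by all ingroup taxa — unites the whole ingroup.
Most parsimonious ingroup topology: ((Q,Y),L).
The clade {Q, Y} is supported by C1: its derived state '1' occurs in exactly those taxa and in no other taxon (including the outgroup).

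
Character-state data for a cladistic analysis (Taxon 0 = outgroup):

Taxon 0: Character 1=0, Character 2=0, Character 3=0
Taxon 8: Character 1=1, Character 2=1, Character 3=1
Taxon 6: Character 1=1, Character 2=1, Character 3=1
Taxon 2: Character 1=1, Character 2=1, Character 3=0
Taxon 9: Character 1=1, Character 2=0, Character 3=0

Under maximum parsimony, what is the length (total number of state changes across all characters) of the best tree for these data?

3

The outgroup has state '0' for every character, so '1' is the derived state throughout.
Character 1 (derived state '1') is shared by all ingroup taxa — unites the whole ingroup.
Character 2: derived state '1' in Taxon 2, Taxon 6, and Taxon 8 only — synapomorphy for {Taxon 2, Taxon 6, Taxon 8}.
Character 3 (derived state '1') is shared by Taxon 6 and Taxon 8 — a synapomorphy uniting that clade.
Most parsimonious ingroup topology: (((Taxon 8,Taxon 6),Taxon 2),Taxon 9).
Changes per character on this tree: Character 1: 1; Character 2: 1; Character 3: 1.
Total = 3.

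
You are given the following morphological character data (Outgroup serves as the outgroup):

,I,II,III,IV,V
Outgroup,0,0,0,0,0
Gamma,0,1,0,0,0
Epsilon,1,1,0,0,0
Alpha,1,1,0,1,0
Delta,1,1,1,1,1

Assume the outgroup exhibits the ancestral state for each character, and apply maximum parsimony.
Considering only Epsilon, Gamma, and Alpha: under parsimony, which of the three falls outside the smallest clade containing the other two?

The outgroup has state '0' for every character, so '1' is the derived state throughout.
I (derived state '1') is shared by Alpha, Delta, and Epsilon — a synapomorphy uniting that clade.
II (derived state '1') is shared by all ingroup taxa — unites the whole ingroup.
III: derived state '1' in Delta only — an autapomorphy, so it tells us nothing about relationships among taxa.
IV (derived state '1') is shared by Alpha and Delta — a synapomorphy uniting that clade.
V (derived state '1') is unique to Delta (autapomorphy; uninformative for grouping).
Most parsimonious ingroup topology: (Gamma,(Epsilon,(Alpha,Delta))).
Alpha and Epsilon share a more recent common ancestor with each other than either does with Gamma, so Gamma is the least closely related of the three.

Gamma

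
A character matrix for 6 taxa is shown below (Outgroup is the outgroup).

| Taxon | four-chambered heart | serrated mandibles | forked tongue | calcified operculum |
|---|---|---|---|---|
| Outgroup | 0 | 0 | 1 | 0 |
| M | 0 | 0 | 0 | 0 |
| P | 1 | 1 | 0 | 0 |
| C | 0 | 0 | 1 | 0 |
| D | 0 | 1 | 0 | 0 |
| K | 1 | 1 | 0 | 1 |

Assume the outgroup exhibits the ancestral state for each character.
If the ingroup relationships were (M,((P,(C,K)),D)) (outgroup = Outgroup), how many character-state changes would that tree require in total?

Map each character onto (M,((P,(C,K)),D)) (rooted by Outgroup) and count the minimum state changes it requires (Fitch parsimony):
four-chambered heart: 2; serrated mandibles: 2; forked tongue: 2; calcified operculum: 1.
Total tree length = 7.

7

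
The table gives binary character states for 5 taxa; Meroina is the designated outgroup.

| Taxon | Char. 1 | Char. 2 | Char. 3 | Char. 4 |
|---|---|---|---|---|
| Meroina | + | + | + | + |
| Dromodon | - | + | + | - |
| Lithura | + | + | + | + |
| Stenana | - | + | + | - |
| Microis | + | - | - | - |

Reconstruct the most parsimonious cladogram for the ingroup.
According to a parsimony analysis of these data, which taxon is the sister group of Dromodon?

Stenana

The outgroup has state '+' for every character, so '-' is the derived state throughout.
Char. 1 (derived state '-') is shared by Dromodon and Stenana — a synapomorphy uniting that clade.
Char. 2 (derived state '-') is unique to Microis (autapomorphy; uninformative for grouping).
Char. 3: derived state '-' in Microis only — an autapomorphy, so it tells us nothing about relationships among taxa.
Char. 4: derived state '-' in Dromodon, Microis, and Stenana only — synapomorphy for {Dromodon, Microis, Stenana}.
Most parsimonious ingroup topology: (((Dromodon,Stenana),Microis),Lithura).
Dromodon and Stenana form a cherry on this tree, so they are sister taxa.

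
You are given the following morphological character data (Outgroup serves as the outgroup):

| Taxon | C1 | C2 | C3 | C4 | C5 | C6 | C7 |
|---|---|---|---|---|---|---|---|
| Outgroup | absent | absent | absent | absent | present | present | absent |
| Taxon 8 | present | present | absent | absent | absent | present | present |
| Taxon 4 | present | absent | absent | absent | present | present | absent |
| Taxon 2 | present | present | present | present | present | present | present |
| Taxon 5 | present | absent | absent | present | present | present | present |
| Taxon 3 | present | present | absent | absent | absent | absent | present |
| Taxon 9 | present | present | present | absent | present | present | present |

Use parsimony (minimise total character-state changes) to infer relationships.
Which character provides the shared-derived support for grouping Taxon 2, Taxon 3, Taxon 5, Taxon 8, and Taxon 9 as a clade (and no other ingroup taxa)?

Character polarity is set by the outgroup: the derived state is whichever differs from the outgroup's state, so for C5, C6 the derived state is 'absent', and for the remaining characters it is 'present'.
C1 (derived state 'present') is shared by all ingroup taxa — unites the whole ingroup.
Only Taxon 2, Taxon 3, Taxon 8, and Taxon 9 show the derived state 'present' for C2, supporting them as a clade.
C3 (derived state 'present') is shared by Taxon 2 and Taxon 9 — a synapomorphy uniting that clade.
C4 groups Taxon 2 and Taxon 5, which is incompatible with the clades supported by the remaining characters; treating it as convergent (homoplasy) costs fewer steps than any alternative tree.
C5 (derived state 'absent') is shared by Taxon 3 and Taxon 8 — a synapomorphy uniting that clade.
C6: derived state 'absent' in Taxon 3 only — an autapomorphy, so it tells us nothing about relationships among taxa.
C7 (derived state 'present') is shared by Taxon 2, Taxon 3, Taxon 5, Taxon 8, and Taxon 9 — a synapomorphy uniting that clade.
Most parsimonious ingroup topology: ((((Taxon 8,Taxon 3),(Taxon 2,Taxon 9)),Taxon 5),Taxon 4).
The clade {Taxon 2, Taxon 3, Taxon 5, Taxon 8, Taxon 9} is supported by C7: its derived state 'present' occurs in exactly those taxa and in no other taxon (including the outgroup).

C7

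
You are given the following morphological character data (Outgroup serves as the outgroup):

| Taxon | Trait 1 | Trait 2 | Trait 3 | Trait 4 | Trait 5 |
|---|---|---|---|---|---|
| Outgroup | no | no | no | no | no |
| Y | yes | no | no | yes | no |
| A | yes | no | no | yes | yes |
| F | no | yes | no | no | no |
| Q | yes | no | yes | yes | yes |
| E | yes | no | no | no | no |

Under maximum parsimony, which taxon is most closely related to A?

Q

The outgroup has state 'no' for every character, so 'yes' is the derived state throughout.
Trait 1: derived state 'yes' in A, E, Q, and Y only — synapomorphy for {A, E, Q, Y}.
Trait 2 (derived state 'yes') is unique to F (autapomorphy; uninformative for grouping).
Trait 3 (derived state 'yes') is unique to Q (autapomorphy; uninformative for grouping).
Trait 4 (derived state 'yes') is shared by A, Q, and Y — a synapomorphy uniting that clade.
Only A and Q show the derived state 'yes' for Trait 5, supporting them as a clade.
Most parsimonious ingroup topology: (((Y,(A,Q)),E),F).
A and Q form a cherry on this tree, so they are sister taxa.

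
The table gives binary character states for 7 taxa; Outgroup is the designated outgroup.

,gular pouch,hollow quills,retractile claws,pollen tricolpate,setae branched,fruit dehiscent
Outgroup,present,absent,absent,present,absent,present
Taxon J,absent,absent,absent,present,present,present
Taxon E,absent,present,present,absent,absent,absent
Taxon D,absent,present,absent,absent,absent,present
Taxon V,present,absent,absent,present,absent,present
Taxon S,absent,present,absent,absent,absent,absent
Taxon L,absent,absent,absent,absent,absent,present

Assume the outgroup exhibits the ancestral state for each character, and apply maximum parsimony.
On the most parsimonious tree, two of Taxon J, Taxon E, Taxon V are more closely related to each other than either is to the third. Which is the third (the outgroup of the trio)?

Taxon V

Character polarity is set by the outgroup: the derived state is whichever differs from the outgroup's state, so for gular pouch, pollen tricolpate, fruit dehiscent the derived state is 'absent', and for the remaining characters it is 'present'.
gular pouch: derived state 'absent' in Taxon D, Taxon E, Taxon J, Taxon L, and Taxon S only — synapomorphy for {Taxon D, Taxon E, Taxon J, Taxon L, Taxon S}.
hollow quills (derived state 'present') is shared by Taxon D, Taxon E, and Taxon S — a synapomorphy uniting that clade.
retractile claws: derived state 'present' in Taxon E only — an autapomorphy, so it tells us nothing about relationships among taxa.
pollen tricolpate: derived state 'absent' in Taxon D, Taxon E, Taxon L, and Taxon S only — synapomorphy for {Taxon D, Taxon E, Taxon L, Taxon S}.
setae branched: derived state 'present' in Taxon J only — an autapomorphy, so it tells us nothing about relationships among taxa.
fruit dehiscent (derived state 'absent') is shared by Taxon E and Taxon S — a synapomorphy uniting that clade.
Most parsimonious ingroup topology: ((Taxon J,(((Taxon E,Taxon S),Taxon D),Taxon L)),Taxon V).
Taxon J and Taxon E share a more recent common ancestor with each other than either does with Taxon V, so Taxon V is the least closely related of the three.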